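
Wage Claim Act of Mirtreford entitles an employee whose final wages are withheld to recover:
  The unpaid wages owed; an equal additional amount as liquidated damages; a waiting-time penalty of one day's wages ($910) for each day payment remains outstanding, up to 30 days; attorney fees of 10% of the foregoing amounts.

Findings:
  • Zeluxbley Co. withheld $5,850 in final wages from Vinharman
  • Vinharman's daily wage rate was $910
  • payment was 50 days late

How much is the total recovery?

Liquidated damages (equal amount): $5,850
Penalty days: min(50, 30) = 30
Waiting-time penalty: 30 × $910 = $27,300
Subtotal: $5,850 + $5,850 + $27,300 = $39,000
Attorney fees: 10% of $39,000 = $3,900
Total award: $39,000 + $3,900 = $42,900

Total award: $42,900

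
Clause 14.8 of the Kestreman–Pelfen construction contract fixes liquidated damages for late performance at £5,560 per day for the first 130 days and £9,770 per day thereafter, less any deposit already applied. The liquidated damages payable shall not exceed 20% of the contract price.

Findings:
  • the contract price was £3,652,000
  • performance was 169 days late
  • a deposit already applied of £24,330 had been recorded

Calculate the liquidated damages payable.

Liquidated damages: £730,400

First 130 days: 130 × £5,560 = £722,800
Remaining days: (169 − 130) × £9,770 = £381,030
Accrued per-day damages: £722,800 + £381,030 = £1,103,830
Less deposit already applied: £1,103,830 − £24,330 = £1,079,500
Cap: 20% of £3,652,000 = £730,400
Cap at £730,400: £1,079,500 exceeds the cap → £730,400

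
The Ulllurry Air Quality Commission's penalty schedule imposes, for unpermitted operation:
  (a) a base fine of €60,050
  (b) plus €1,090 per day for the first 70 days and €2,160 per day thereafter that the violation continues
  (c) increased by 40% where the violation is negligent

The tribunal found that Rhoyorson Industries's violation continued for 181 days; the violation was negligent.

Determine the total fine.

€526,554

First 70 days: 70 × €1,090 = €76,300
Remaining days: (181 − 70) × €2,160 = €239,760
Per-day component: €76,300 + €239,760 = €316,060
Base plus per-day: €60,050 + €316,060 = €376,110
Enhancement: 40% of €376,110 = €150,444
Enhanced fine: €376,110 + €150,444 = €526,554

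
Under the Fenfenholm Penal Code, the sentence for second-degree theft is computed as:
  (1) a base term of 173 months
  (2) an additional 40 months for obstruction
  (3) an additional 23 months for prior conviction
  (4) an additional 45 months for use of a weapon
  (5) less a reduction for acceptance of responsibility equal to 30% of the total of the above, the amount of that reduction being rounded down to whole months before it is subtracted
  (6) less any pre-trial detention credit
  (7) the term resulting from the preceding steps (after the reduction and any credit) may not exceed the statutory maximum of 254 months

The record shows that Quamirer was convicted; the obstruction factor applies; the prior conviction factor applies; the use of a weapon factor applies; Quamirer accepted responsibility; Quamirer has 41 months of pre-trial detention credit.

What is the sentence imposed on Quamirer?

Obstruction enhancement: +40 months
Prior conviction enhancement: +23 months
Use of a weapon enhancement: +45 months
Adjusted term: 173 months + 40 months + 23 months + 45 months = 281 months
Acceptance of responsibility reduction: 30% of 281 months = 84 months (rounded down)
After reduction: 281 − 84 = 197 months
Less pre-trial detention credit: 197 months − 41 months = 156 months
Cap at 254 months: 156 months is within the cap, no reduction.

156 months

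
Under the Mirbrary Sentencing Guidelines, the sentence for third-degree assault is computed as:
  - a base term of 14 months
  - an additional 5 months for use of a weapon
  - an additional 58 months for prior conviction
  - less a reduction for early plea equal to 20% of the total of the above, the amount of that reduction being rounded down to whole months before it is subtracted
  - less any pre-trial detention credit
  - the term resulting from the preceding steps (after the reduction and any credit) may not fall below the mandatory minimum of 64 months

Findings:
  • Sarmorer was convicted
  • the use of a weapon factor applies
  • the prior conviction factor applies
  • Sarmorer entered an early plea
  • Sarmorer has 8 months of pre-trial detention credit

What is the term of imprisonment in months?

Sentence: 64 months

Use of a weapon enhancement: +5 months
Prior conviction enhancement: +58 months
Adjusted term: 14 months + 5 months + 58 months = 77 months
Early plea reduction: 20% of 77 months = 15 months (rounded down)
After reduction: 77 − 15 = 62 months
Less pre-trial detention credit: 62 months − 8 months = 54 months
Minimum 64 months: 54 months is below the minimum → 64 months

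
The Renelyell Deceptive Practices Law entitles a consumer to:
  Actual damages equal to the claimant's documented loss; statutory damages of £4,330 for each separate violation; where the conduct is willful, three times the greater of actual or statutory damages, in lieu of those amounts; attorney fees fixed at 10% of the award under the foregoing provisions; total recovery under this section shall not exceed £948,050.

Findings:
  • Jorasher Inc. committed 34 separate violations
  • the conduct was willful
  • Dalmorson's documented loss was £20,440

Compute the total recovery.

Total recovery: £485,826

Statutory damages: 34 × £4,330 = £147,220
Greater of actual damages (£20,440) or statutory damages (£147,220): £147,220
Trebled: 3 × £147,220 = £441,660
Attorney fees: 10% of £441,660 = £44,166
Total before cap: £441,660 + £44,166 = £485,826
Cap at £948,050: £485,826 is within the cap, no reduction.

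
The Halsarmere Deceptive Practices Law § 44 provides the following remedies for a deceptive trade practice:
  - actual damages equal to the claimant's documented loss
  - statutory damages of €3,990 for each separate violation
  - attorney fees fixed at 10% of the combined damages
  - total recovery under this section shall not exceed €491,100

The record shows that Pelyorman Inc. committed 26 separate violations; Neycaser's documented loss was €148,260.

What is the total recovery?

Statutory damages: 26 × €3,990 = €103,740
Combined damages: €148,260 + €103,740 = €252,000
Attorney fees: 10% of €252,000 = €25,200
Total before cap: €252,000 + €25,200 = €277,200
Cap at €491,100: €277,200 is within the cap, no reduction.

€277,200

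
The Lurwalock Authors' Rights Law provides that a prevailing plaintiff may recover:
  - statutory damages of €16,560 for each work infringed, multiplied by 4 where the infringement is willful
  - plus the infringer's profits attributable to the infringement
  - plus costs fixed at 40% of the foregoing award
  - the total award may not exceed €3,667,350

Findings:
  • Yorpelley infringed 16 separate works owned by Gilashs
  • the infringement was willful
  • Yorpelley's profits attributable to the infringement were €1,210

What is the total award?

€1,485,470

Statutory damages: 16 × €16,560 = €264,960
Multiplied by 4: 4 × €264,960 = €1,059,840
Combined award: €1,059,840 + €1,210 = €1,061,050
Costs: 40% of €1,061,050 = €424,420
Award plus costs: €1,061,050 + €424,420 = €1,485,470
Cap at €3,667,350: €1,485,470 is within the cap, no reduction.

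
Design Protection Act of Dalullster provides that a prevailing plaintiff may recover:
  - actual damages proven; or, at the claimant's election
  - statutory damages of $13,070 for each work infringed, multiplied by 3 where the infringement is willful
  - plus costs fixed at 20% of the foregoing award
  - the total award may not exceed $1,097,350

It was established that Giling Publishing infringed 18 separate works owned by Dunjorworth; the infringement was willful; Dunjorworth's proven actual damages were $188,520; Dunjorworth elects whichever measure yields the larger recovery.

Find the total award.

Award: $846,936

Statutory damages: 18 × $13,070 = $235,260
Trebled: 3 × $235,260 = $705,780
Greater of actual damages ($188,520) or enhanced statutory damages ($705,780): $705,780
Costs: 20% of $705,780 = $141,156
Award plus costs: $705,780 + $141,156 = $846,936
Cap at $1,097,350: $846,936 is within the cap, no reduction.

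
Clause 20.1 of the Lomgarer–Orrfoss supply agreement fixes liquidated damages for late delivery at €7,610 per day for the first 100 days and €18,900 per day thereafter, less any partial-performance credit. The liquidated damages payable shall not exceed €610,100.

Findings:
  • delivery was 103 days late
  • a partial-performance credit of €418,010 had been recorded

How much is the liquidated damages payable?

Liquidated damages: €399,690

First 100 days: 100 × €7,610 = €761,000
Remaining days: (103 − 100) × €18,900 = €56,700
Accrued per-day damages: €761,000 + €56,700 = €817,700
Less partial-performance credit: €817,700 − €418,010 = €399,690
Cap at €610,100: €399,690 is within the cap, no reduction.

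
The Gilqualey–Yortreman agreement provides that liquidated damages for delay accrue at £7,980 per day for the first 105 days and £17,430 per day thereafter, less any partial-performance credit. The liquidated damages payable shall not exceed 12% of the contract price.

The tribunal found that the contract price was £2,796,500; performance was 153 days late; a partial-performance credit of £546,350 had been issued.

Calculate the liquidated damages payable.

First 105 days: 105 × £7,980 = £837,900
Remaining days: (153 − 105) × £17,430 = £836,640
Accrued per-day damages: £837,900 + £836,640 = £1,674,540
Less partial-performance credit: £1,674,540 − £546,350 = £1,128,190
Cap: 12% of £2,796,500 = £335,580
Cap at £335,580: £1,128,190 exceeds the cap → £335,580

£335,580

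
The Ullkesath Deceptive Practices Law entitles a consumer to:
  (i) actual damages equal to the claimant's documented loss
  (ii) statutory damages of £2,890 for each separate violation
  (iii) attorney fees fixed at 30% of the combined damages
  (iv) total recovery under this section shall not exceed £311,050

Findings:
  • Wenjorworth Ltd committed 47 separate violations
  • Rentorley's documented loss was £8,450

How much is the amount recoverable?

£187,564

Statutory damages: 47 × £2,890 = £135,830
Combined damages: £8,450 + £135,830 = £144,280
Attorney fees: 30% of £144,280 = £43,284
Total before cap: £144,280 + £43,284 = £187,564
Cap at £311,050: £187,564 is within the cap, no reduction.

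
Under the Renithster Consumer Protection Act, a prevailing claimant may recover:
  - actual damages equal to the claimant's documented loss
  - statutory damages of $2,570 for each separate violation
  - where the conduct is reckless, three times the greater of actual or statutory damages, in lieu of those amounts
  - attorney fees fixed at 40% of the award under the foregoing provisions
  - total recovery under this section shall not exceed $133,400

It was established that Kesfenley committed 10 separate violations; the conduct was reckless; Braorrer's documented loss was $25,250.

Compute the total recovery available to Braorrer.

$107,940

Statutory damages: 10 × $2,570 = $25,700
Greater of actual damages ($25,250) or statutory damages ($25,700): $25,700
Trebled: 3 × $25,700 = $77,100
Attorney fees: 40% of $77,100 = $30,840
Total before cap: $77,100 + $30,840 = $107,940
Cap at $133,400: $107,940 is within the cap, no reduction.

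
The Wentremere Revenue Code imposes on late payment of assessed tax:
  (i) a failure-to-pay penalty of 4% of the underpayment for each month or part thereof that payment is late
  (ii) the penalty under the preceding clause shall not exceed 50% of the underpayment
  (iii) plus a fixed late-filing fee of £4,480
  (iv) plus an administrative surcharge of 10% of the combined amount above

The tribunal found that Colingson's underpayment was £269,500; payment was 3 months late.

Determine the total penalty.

Accrued rate: 4% × 3 = 12%, capped at 50% → 12%
Failure-to-pay penalty: 12% of £269,500 = £32,340
Penalty before surcharge: £32,340 + £4,480 = £36,820
Administrative surcharge: 10% of £36,820 = £3,682
Total penalty: £36,820 + £3,682 = £40,502

£40,502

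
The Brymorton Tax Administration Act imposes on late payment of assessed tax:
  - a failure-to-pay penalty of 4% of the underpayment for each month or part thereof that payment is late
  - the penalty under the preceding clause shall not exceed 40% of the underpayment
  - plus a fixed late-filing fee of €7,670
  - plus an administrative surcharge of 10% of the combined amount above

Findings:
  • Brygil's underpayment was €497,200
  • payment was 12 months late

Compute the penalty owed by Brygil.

Penalty: €227,205

Accrued rate: 4% × 12 = 48%, capped at 40% → 40%
Failure-to-pay penalty: 40% of €497,200 = €198,880
Penalty before surcharge: €198,880 + €7,670 = €206,550
Administrative surcharge: 10% of €206,550 = €20,655
Total penalty: €206,550 + €20,655 = €227,205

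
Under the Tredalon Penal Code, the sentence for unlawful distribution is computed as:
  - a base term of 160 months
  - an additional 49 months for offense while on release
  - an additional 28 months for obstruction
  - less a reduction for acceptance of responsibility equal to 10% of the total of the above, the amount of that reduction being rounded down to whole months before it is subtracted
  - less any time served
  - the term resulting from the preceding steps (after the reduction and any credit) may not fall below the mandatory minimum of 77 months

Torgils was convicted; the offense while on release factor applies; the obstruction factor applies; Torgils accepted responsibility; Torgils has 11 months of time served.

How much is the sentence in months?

Offense while on release enhancement: +49 months
Obstruction enhancement: +28 months
Adjusted term: 160 months + 49 months + 28 months = 237 months
Acceptance of responsibility reduction: 10% of 237 months = 23 months (rounded down)
After reduction: 237 − 23 = 214 months
Less time served: 214 months − 11 months = 203 months
Minimum 77 months: 203 months meets the minimum, no increase.

203 months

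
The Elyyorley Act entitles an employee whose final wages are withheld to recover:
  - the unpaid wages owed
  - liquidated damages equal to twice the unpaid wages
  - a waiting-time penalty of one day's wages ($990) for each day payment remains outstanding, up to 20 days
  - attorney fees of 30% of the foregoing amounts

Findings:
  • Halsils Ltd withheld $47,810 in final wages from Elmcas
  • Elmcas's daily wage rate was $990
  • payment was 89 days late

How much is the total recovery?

Doubled: 2 × $47,810 = $95,620
Penalty days: min(89, 20) = 20
Waiting-time penalty: 20 × $990 = $19,800
Subtotal: $47,810 + $95,620 + $19,800 = $163,230
Attorney fees: 30% of $163,230 = $48,969
Total award: $163,230 + $48,969 = $212,199

$212,199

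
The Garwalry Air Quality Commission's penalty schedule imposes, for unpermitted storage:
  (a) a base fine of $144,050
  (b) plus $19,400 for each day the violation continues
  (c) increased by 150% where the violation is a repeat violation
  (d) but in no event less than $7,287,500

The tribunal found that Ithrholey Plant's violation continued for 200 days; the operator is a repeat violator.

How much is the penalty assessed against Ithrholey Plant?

$10,060,125

Per-day component: 200 × $19,400 = $3,880,000
Base plus per-day: $144,050 + $3,880,000 = $4,024,050
Enhancement: 150% of $4,024,050 = $6,036,075
Enhanced fine: $4,024,050 + $6,036,075 = $10,060,125
Minimum $7,287,500: $10,060,125 meets the minimum, no increase.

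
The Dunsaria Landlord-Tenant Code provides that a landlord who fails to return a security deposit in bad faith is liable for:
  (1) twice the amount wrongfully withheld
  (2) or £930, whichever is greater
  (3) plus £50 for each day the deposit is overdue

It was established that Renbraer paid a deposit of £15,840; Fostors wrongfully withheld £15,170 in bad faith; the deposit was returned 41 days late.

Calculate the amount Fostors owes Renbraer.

Doubled: 2 × £15,170 = £30,340
Minimum £930: £30,340 meets the minimum, no increase.
Late-return penalty: 41 × £50 = £2,050
Damages plus late penalty: £30,340 + £2,050 = £32,390

£32,390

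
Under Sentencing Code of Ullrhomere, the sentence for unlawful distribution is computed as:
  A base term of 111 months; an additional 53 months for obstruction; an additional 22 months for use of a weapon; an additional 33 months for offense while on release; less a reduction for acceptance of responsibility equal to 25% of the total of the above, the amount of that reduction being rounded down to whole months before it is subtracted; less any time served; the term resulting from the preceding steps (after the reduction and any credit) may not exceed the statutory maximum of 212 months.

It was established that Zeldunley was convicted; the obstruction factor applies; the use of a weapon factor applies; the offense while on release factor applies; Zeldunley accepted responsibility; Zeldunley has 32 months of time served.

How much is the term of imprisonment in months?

Obstruction enhancement: +53 months
Use of a weapon enhancement: +22 months
Offense while on release enhancement: +33 months
Adjusted term: 111 months + 53 months + 22 months + 33 months = 219 months
Acceptance of responsibility reduction: 25% of 219 months = 54 months (rounded down)
After reduction: 219 − 54 = 165 months
Less time served: 165 months − 32 months = 133 months
Cap at 212 months: 133 months is within the cap, no reduction.

133 months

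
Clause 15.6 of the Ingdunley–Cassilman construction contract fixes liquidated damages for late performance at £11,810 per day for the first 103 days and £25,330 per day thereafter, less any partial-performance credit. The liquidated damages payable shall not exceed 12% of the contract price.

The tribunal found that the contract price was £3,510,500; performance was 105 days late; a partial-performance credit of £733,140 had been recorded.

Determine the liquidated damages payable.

£421,260

First 103 days: 103 × £11,810 = £1,216,430
Remaining days: (105 − 103) × £25,330 = £50,660
Accrued per-day damages: £1,216,430 + £50,660 = £1,267,090
Less partial-performance credit: £1,267,090 − £733,140 = £533,950
Cap: 12% of £3,510,500 = £421,260
Cap at £421,260: £533,950 exceeds the cap → £421,260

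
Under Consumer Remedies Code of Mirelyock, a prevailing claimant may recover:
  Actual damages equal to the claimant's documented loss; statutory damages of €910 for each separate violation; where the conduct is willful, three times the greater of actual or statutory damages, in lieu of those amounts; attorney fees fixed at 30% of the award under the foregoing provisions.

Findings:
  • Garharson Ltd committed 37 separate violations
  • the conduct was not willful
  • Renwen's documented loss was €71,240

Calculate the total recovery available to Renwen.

Statutory damages: 37 × €910 = €33,670
Conduct not willful: the in-lieu enhancement does not apply.
Actual plus statutory damages: €71,240 + €33,670 = €104,910
Attorney fees: 30% of €104,910 = €31,473
Total recovery: €104,910 + €31,473 = €136,383

€136,383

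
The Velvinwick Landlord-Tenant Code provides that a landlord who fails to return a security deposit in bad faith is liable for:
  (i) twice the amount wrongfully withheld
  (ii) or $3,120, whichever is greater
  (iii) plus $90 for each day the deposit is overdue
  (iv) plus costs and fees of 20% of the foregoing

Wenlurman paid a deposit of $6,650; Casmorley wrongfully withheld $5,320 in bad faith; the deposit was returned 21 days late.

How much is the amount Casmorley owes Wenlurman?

$15,036

Doubled: 2 × $5,320 = $10,640
Minimum $3,120: $10,640 meets the minimum, no increase.
Late-return penalty: 21 × $90 = $1,890
Damages plus late penalty: $10,640 + $1,890 = $12,530
Costs and fees: 20% of $12,530 = $2,506
Total recovery: $12,530 + $2,506 = $15,036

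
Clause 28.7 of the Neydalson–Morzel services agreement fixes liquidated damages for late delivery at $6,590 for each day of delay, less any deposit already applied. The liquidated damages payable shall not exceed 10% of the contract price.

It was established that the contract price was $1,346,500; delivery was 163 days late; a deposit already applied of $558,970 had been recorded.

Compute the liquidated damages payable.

$134,650

Per-day damages: 163 × $6,590 = $1,074,170
Less deposit already applied: $1,074,170 − $558,970 = $515,200
Cap: 10% of $1,346,500 = $134,650
Cap at $134,650: $515,200 exceeds the cap → $134,650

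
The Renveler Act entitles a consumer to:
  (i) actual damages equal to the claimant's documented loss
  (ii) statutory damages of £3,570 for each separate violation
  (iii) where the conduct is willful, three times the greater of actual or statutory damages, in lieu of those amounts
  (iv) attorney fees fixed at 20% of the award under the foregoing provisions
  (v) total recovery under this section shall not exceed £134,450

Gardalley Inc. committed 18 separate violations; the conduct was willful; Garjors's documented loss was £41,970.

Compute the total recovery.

Statutory damages: 18 × £3,570 = £64,260
Greater of actual damages (£41,970) or statutory damages (£64,260): £64,260
Trebled: 3 × £64,260 = £192,780
Attorney fees: 20% of £192,780 = £38,556
Total before cap: £192,780 + £38,556 = £231,336
Cap at £134,450: £231,336 exceeds the cap → £134,450

£134,450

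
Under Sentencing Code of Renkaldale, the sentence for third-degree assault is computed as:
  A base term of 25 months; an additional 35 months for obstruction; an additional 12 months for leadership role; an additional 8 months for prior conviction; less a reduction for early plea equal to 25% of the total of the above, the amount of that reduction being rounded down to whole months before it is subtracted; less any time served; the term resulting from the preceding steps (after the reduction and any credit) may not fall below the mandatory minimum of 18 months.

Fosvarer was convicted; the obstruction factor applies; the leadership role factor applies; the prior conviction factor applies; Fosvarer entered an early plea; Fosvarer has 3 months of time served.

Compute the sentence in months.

57 months

Obstruction enhancement: +35 months
Leadership role enhancement: +12 months
Prior conviction enhancement: +8 months
Adjusted term: 25 months + 35 months + 12 months + 8 months = 80 months
Early plea reduction: 25% of 80 months = 20 months (rounded down)
After reduction: 80 − 20 = 60 months
Less time served: 60 months − 3 months = 57 months
Minimum 18 months: 57 months meets the minimum, no increase.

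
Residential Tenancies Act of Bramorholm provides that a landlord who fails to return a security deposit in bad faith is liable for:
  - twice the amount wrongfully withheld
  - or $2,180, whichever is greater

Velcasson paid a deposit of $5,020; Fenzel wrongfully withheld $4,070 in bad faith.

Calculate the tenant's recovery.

Doubled: 2 × $4,070 = $8,140
Minimum $2,180: $8,140 meets the minimum, no increase.

$8,140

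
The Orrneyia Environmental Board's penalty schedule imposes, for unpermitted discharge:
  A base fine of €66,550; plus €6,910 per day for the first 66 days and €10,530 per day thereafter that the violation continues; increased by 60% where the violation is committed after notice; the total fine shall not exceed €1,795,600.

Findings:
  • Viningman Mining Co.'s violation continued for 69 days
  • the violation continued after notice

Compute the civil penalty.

Civil penalty: €886,720

First 66 days: 66 × €6,910 = €456,060
Remaining days: (69 − 66) × €10,530 = €31,590
Per-day component: €456,060 + €31,590 = €487,650
Base plus per-day: €66,550 + €487,650 = €554,200
Enhancement: 60% of €554,200 = €332,520
Enhanced fine: €554,200 + €332,520 = €886,720
Cap at €1,795,600: €886,720 is within the cap, no reduction.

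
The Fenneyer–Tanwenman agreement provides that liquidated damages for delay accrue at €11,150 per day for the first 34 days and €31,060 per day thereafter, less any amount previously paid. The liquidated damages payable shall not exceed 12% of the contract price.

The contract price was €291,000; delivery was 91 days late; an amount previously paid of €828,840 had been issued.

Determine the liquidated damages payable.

First 34 days: 34 × €11,150 = €379,100
Remaining days: (91 − 34) × €31,060 = €1,770,420
Accrued per-day damages: €379,100 + €1,770,420 = €2,149,520
Less amount previously paid: €2,149,520 − €828,840 = €1,320,680
Cap: 12% of €291,000 = €34,920
Cap at €34,920: €1,320,680 exceeds the cap → €34,920

€34,920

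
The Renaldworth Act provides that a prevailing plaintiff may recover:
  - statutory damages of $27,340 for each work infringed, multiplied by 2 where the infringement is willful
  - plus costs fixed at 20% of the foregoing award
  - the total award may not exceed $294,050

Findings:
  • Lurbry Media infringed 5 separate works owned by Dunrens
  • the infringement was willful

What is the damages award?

$294,050

Statutory damages: 5 × $27,340 = $136,700
Doubled: 2 × $136,700 = $273,400
Costs: 20% of $273,400 = $54,680
Award plus costs: $273,400 + $54,680 = $328,080
Cap at $294,050: $328,080 exceeds the cap → $294,050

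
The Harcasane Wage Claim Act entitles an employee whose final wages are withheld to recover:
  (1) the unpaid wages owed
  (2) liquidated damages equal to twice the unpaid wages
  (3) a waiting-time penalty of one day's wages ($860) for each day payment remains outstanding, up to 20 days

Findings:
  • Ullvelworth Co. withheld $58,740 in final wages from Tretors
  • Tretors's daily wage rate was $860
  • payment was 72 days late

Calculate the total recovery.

$193,420

Doubled: 2 × $58,740 = $117,480
Penalty days: min(72, 20) = 20
Waiting-time penalty: 20 × $860 = $17,200
Total award: $58,740 + $117,480 + $17,200 = $193,420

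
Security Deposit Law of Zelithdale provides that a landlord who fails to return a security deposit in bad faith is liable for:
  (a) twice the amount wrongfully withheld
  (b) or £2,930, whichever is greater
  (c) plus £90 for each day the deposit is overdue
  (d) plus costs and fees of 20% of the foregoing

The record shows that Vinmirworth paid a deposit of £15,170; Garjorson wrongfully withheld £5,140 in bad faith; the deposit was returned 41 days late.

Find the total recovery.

Doubled: 2 × £5,140 = £10,280
Minimum £2,930: £10,280 meets the minimum, no increase.
Late-return penalty: 41 × £90 = £3,690
Damages plus late penalty: £10,280 + £3,690 = £13,970
Costs and fees: 20% of £13,970 = £2,794
Total recovery: £13,970 + £2,794 = £16,764

£16,764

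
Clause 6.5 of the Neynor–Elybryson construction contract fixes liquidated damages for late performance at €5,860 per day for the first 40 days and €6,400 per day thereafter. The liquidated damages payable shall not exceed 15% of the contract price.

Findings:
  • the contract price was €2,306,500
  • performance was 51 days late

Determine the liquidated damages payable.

€304,800

First 40 days: 40 × €5,860 = €234,400
Remaining days: (51 − 40) × €6,400 = €70,400
Accrued per-day damages: €234,400 + €70,400 = €304,800
Cap: 15% of €2,306,500 = €345,975
Cap at €345,975: €304,800 is within the cap, no reduction.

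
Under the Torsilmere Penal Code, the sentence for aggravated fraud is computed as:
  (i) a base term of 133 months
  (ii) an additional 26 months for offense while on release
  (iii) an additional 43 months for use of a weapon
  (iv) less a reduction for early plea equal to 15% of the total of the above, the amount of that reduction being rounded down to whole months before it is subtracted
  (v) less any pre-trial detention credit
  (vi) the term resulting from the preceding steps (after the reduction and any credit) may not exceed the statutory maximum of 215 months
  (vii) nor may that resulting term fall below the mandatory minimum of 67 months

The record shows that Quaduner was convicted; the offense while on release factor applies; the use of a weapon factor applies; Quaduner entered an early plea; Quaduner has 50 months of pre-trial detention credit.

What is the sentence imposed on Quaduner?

Offense while on release enhancement: +26 months
Use of a weapon enhancement: +43 months
Adjusted term: 133 months + 26 months + 43 months = 202 months
Early plea reduction: 15% of 202 months = 30 months (rounded down)
After reduction: 202 − 30 = 172 months
Less pre-trial detention credit: 172 months − 50 months = 122 months
Cap at 215 months: 122 months is within the cap, no reduction.
Minimum 67 months: 122 months meets the minimum, no increase.

122 months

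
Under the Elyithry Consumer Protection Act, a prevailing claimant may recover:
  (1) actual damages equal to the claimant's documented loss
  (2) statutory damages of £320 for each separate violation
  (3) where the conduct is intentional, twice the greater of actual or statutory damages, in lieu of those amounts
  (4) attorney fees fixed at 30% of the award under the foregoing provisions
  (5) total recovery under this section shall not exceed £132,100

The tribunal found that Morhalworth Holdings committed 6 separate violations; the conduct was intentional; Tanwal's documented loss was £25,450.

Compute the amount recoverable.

Statutory damages: 6 × £320 = £1,920
Greater of actual damages (£25,450) or statutory damages (£1,920): £25,450
Doubled: 2 × £25,450 = £50,900
Attorney fees: 30% of £50,900 = £15,270
Total before cap: £50,900 + £15,270 = £66,170
Cap at £132,100: £66,170 is within the cap, no reduction.

£66,170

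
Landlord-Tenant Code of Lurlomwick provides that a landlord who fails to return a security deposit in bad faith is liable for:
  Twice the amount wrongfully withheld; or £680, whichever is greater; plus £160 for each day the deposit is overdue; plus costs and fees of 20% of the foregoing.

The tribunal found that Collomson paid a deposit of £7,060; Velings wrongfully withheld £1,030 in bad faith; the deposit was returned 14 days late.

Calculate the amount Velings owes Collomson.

£5,160

Doubled: 2 × £1,030 = £2,060
Minimum £680: £2,060 meets the minimum, no increase.
Late-return penalty: 14 × £160 = £2,240
Damages plus late penalty: £2,060 + £2,240 = £4,300
Costs and fees: 20% of £4,300 = £860
Total recovery: £4,300 + £860 = £5,160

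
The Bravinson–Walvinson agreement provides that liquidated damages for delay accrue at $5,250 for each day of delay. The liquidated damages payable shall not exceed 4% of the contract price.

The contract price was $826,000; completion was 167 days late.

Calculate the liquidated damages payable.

$33,040

Per-day damages: 167 × $5,250 = $876,750
Cap: 4% of $826,000 = $33,040
Cap at $33,040: $876,750 exceeds the cap → $33,040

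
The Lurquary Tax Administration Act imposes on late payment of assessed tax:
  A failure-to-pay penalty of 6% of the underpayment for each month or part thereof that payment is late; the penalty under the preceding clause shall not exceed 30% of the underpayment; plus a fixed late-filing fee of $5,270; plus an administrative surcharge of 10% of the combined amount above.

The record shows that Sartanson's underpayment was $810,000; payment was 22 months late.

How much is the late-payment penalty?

Accrued rate: 6% × 22 = 132%, capped at 30% → 30%
Failure-to-pay penalty: 30% of $810,000 = $243,000
Penalty before surcharge: $243,000 + $5,270 = $248,270
Administrative surcharge: 10% of $248,270 = $24,827
Total penalty: $248,270 + $24,827 = $273,097

Penalty: $273,097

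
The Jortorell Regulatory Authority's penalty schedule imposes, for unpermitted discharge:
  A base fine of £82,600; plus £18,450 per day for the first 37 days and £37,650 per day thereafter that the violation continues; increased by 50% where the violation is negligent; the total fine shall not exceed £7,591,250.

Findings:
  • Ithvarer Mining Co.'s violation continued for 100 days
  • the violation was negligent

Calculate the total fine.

£4,705,800

First 37 days: 37 × £18,450 = £682,650
Remaining days: (100 − 37) × £37,650 = £2,371,950
Per-day component: £682,650 + £2,371,950 = £3,054,600
Base plus per-day: £82,600 + £3,054,600 = £3,137,200
Enhancement: 50% of £3,137,200 = £1,568,600
Enhanced fine: £3,137,200 + £1,568,600 = £4,705,800
Cap at £7,591,250: £4,705,800 is within the cap, no reduction.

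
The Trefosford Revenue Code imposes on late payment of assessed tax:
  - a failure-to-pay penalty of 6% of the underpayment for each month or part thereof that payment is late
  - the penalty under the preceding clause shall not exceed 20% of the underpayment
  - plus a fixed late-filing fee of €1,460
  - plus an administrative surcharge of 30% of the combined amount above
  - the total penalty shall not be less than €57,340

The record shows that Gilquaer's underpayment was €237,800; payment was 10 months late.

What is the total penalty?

Penalty: €63,726

Accrued rate: 6% × 10 = 60%, capped at 20% → 20%
Failure-to-pay penalty: 20% of €237,800 = €47,560
Penalty before surcharge: €47,560 + €1,460 = €49,020
Administrative surcharge: 30% of €49,020 = €14,706
Total penalty: €49,020 + €14,706 = €63,726
Minimum €57,340: €63,726 meets the minimum, no increase.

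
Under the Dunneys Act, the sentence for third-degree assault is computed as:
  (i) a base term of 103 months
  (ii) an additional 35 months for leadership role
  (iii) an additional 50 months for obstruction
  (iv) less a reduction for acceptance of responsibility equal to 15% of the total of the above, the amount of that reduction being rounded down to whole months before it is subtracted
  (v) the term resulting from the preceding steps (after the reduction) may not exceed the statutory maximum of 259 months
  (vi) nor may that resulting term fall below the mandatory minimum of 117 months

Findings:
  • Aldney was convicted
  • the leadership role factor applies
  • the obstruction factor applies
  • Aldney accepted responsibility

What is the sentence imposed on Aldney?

Leadership role enhancement: +35 months
Obstruction enhancement: +50 months
Adjusted term: 103 months + 35 months + 50 months = 188 months
Acceptance of responsibility reduction: 15% of 188 months = 28 months (rounded down)
After reduction: 188 − 28 = 160 months
Cap at 259 months: 160 months is within the cap, no reduction.
Minimum 117 months: 160 months meets the minimum, no increase.

160 months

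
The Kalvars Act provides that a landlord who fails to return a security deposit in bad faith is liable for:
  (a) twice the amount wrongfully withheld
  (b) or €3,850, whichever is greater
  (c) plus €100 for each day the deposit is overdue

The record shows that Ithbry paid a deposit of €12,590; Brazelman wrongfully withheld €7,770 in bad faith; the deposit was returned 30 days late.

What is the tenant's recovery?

Doubled: 2 × €7,770 = €15,540
Minimum €3,850: €15,540 meets the minimum, no increase.
Late-return penalty: 30 × €100 = €3,000
Damages plus late penalty: €15,540 + €3,000 = €18,540

€18,540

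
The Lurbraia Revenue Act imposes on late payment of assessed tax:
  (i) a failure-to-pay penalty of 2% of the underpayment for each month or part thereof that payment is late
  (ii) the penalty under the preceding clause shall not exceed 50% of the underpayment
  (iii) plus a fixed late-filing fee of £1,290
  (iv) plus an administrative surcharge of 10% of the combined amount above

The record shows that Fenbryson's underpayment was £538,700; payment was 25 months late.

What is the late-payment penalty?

£297,704

Accrued rate: 2% × 25 = 50%, capped at 50% → 50%
Failure-to-pay penalty: 50% of £538,700 = £269,350
Penalty before surcharge: £269,350 + £1,290 = £270,640
Administrative surcharge: 10% of £270,640 = £27,064
Total penalty: £270,640 + £27,064 = £297,704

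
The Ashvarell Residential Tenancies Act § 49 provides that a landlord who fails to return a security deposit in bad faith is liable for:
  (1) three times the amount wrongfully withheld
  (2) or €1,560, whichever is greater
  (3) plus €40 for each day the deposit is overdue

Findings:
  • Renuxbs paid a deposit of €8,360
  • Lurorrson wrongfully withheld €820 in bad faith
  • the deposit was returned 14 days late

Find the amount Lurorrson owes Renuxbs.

€3,020

Trebled: 3 × €820 = €2,460
Minimum €1,560: €2,460 meets the minimum, no increase.
Late-return penalty: 14 × €40 = €560
Damages plus late penalty: €2,460 + €560 = €3,020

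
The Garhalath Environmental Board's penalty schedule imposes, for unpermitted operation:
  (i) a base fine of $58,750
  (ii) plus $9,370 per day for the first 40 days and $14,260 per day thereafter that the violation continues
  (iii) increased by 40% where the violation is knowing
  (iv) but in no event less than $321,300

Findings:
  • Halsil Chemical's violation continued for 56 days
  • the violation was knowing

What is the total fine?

$926,394

First 40 days: 40 × $9,370 = $374,800
Remaining days: (56 − 40) × $14,260 = $228,160
Per-day component: $374,800 + $228,160 = $602,960
Base plus per-day: $58,750 + $602,960 = $661,710
Enhancement: 40% of $661,710 = $264,684
Enhanced fine: $661,710 + $264,684 = $926,394
Minimum $321,300: $926,394 meets the minimum, no increase.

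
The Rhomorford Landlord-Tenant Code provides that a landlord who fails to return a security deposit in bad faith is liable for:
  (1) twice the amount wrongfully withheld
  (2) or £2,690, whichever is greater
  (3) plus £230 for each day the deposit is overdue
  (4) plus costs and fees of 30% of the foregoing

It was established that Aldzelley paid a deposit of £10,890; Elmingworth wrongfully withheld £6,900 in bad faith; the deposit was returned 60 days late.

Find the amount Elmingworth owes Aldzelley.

Doubled: 2 × £6,900 = £13,800
Minimum £2,690: £13,800 meets the minimum, no increase.
Late-return penalty: 60 × £230 = £13,800
Damages plus late penalty: £13,800 + £13,800 = £27,600
Costs and fees: 30% of £27,600 = £8,280
Total recovery: £27,600 + £8,280 = £35,880

£35,880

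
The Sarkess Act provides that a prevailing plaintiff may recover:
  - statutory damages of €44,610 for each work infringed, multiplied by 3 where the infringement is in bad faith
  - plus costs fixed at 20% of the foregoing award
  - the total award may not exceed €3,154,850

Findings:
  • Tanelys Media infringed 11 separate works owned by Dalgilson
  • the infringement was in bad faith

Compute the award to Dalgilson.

Statutory damages: 11 × €44,610 = €490,710
Trebled: 3 × €490,710 = €1,472,130
Costs: 20% of €1,472,130 = €294,426
Award plus costs: €1,472,130 + €294,426 = €1,766,556
Cap at €3,154,850: €1,766,556 is within the cap, no reduction.

€1,766,556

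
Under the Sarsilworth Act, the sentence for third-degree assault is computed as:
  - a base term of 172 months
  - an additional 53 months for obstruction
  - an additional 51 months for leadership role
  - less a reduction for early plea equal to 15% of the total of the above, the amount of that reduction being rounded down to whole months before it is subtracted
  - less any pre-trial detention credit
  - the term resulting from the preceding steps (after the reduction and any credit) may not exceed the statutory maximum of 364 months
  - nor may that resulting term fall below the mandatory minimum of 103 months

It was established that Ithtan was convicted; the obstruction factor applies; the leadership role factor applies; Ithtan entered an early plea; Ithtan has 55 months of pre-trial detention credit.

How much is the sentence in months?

180 months

Obstruction enhancement: +53 months
Leadership role enhancement: +51 months
Adjusted term: 172 months + 53 months + 51 months = 276 months
Early plea reduction: 15% of 276 months = 41 months (rounded down)
After reduction: 276 − 41 = 235 months
Less pre-trial detention credit: 235 months − 55 months = 180 months
Cap at 364 months: 180 months is within the cap, no reduction.
Minimum 103 months: 180 months meets the minimum, no increase.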